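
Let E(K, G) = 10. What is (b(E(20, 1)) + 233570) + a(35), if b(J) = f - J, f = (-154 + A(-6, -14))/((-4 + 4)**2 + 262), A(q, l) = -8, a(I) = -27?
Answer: 30592742/131 ≈ 2.3353e+5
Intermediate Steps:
f = -81/131 (f = (-154 - 8)/((-4 + 4)**2 + 262) = -162/(0**2 + 262) = -162/(0 + 262) = -162/262 = -162*1/262 = -81/131 ≈ -0.61832)
b(J) = -81/131 - J
(b(E(20, 1)) + 233570) + a(35) = ((-81/131 - 1*10) + 233570) - 27 = ((-81/131 - 10) + 233570) - 27 = (-1391/131 + 233570) - 27 = 30596279/131 - 27 = 30592742/131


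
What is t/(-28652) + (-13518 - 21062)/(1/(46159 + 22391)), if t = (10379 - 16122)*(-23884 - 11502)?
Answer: -2612253634223/1102 ≈ -2.3705e+9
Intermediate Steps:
t = 203221798 (t = -5743*(-35386) = 203221798)
t/(-28652) + (-13518 - 21062)/(1/(46159 + 22391)) = 203221798/(-28652) + (-13518 - 21062)/(1/(46159 + 22391)) = 203221798*(-1/28652) - 34580/(1/68550) = -7816223/1102 - 34580/1/68550 = -7816223/1102 - 34580*68550 = -7816223/1102 - 2370459000 = -2612253634223/1102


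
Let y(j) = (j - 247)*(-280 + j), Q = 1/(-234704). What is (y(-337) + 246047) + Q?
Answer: 142318637999/234704 ≈ 6.0638e+5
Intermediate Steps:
Q = -1/234704 ≈ -4.2607e-6
y(j) = (-280 + j)*(-247 + j) (y(j) = (-247 + j)*(-280 + j) = (-280 + j)*(-247 + j))
(y(-337) + 246047) + Q = ((69160 + (-337)**2 - 527*(-337)) + 246047) - 1/234704 = ((69160 + 113569 + 177599) + 246047) - 1/234704 = (360328 + 246047) - 1/234704 = 606375 - 1/234704 = 142318637999/234704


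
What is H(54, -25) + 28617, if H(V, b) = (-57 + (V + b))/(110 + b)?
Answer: 2432417/85 ≈ 28617.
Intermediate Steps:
H(V, b) = (-57 + V + b)/(110 + b)
H(54, -25) + 28617 = (-57 + 54 - 25)/(110 - 25) + 28617 = -28/85 + 28617 = 2432417/85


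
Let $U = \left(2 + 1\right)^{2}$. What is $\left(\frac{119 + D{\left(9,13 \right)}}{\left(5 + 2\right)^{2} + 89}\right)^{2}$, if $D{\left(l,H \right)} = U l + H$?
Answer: $\frac{5041}{2116} \approx 2.3823$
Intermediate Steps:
$U = 9$ ($U = 3^{2} = 9$)
$D{\left(l,H \right)} = H + 9 l$ ($D{\left(l,H \right)} = 9 l + H = H + 9 l$)
$\left(\frac{119 + D{\left(9,13 \right)}}{\left(5 + 2\right)^{2} + 89}\right)^{2} = \left(\frac{119 + \left(13 + 9 \cdot 9\right)}{\left(5 + 2\right)^{2} + 89}\right)^{2} = \left(\frac{119 + \left(13 + 81\right)}{7^{2} + 89}\right)^{2} = \left(\frac{119 + 94}{49 + 89}\right)^{2} = \left(\frac{213}{138}\right)^{2} = \left(213 \cdot \frac{1}{138}\right)^{2} = \left(\frac{71}{46}\right)^{2} = \frac{5041}{2116}$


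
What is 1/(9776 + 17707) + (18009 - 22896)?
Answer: -134309420/27483 ≈ -4887.0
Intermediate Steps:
1/(9776 + 17707) + (18009 - 22896) = 1/27483 - 4887 = -134309420/27483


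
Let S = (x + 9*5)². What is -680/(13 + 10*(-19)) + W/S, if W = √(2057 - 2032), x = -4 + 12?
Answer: 1911005/497193 ≈ 3.8436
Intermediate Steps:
x = 8
W = 5 (W = √25 = 5)
S = 2809 (S = (8 + 9*5)² = (8 + 45)² = 53² = 2809)
-680/(13 + 10*(-19)) + W/S = -680/(13 + 10*(-19)) + 5/2809 = -680/(13 - 190) + 5*(1/2809) = -680/(-177) + 5/2809 = -680*(-1/177) + 5/2809 = 680/177 + 5/2809 = 1911005/497193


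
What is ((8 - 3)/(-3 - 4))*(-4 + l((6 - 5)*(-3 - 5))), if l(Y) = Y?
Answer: 60/7 ≈ 8.5714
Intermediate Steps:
((8 - 3)/(-3 - 4))*(-4 + l((6 - 5)*(-3 - 5))) = ((8 - 3)/(-3 - 4))*(-4 + (6 - 5)*(-3 - 5)) = (5/(-7))*(-4 + 1*(-8)) = (5*(-1/7))*(-4 - 8) = -5/7*(-12) = 60/7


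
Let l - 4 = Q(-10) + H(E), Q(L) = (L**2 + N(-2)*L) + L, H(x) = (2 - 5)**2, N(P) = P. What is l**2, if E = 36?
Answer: 15129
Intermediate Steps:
H(x) = 9 (H(x) = (-3)**2 = 9)
Q(L) = L**2 - L (Q(L) = (L**2 - 2*L) + L = L**2 - L)
l = 123 (l = 4 + (-10*(-1 - 10) + 9) = 4 + (-10*(-11) + 9) = 4 + (110 + 9) = 4 + 119 = 123)
l**2 = 123**2 = 15129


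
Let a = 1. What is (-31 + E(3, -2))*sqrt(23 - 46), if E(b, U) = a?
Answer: -30*I*sqrt(23) ≈ -143.88*I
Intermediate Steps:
E(b, U) = 1
(-31 + E(3, -2))*sqrt(23 - 46) = (-31 + 1)*sqrt(23 - 46) = -30*I*sqrt(23)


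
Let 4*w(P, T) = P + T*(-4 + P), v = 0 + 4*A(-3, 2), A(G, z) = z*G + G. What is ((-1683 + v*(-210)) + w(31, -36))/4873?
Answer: 22567/19492 ≈ 1.1578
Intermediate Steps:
A(G, z) = G + G*z (A(G, z) = G*z + G = G + G*z)
v = -36 (v = 0 + 4*(-3*(1 + 2)) = 0 + 4*(-3*3) = 0 + 4*(-9) = 0 - 36 = -36)
w(P, T) = P/4 + T*(-4 + P)/4 (w(P, T) = (P + T*(-4 + P))/4 = P/4 + T*(-4 + P)/4)
((-1683 + v*(-210)) + w(31, -36))/4873 = ((-1683 - 36*(-210)) + (-1*(-36) + (1/4)*31 + (1/4)*31*(-36)))/4873 = ((-1683 + 7560) + (36 + 31/4 - 279))*(1/4873) = (5877 - 941/4)*(1/4873) = (22567/4)*(1/4873) = 22567/19492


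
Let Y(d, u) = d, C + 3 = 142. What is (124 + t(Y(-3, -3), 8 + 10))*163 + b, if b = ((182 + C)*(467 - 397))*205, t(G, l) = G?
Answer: 4626073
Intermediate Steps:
C = 139 (C = -3 + 142 = 139)
b = 4606350 (b = ((182 + 139)*(467 - 397))*205 = (321*70)*205 = 22470*205 = 4606350)
(124 + t(Y(-3, -3), 8 + 10))*163 + b = (124 - 3)*163 + 4606350 = 121*163 + 4606350 = 19723 + 4606350 = 4626073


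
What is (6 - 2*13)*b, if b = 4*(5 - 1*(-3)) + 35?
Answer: -1340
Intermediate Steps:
b = 67 (b = 4*(5 + 3) + 35 = 4*8 + 35 = 32 + 35 = 67)
(6 - 2*13)*b = (6 - 2*13)*67 = (6 - 26)*67 = -20*67 = -1340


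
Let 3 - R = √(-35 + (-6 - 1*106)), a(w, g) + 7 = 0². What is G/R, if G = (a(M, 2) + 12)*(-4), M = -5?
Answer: -5/13 - 35*I*√3/39 ≈ -0.38462 - 1.5544*I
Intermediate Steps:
a(w, g) = -7 (a(w, g) = -7 + 0² = -7 + 0 = -7)
G = -20 (G = (-7 + 12)*(-4) = 5*(-4) = -20)
R = 3 - 7*I*√3 (R = 3 - √(-35 + (-6 - 1*106)) = 3 - √(-35 + (-6 - 106)) = 3 - √(-35 - 112) = 3 - √(-147) = 3 - 7*I*√3 ≈ 3.0 - 12.124*I)
G/R = -20/(3 - 7*I*√3)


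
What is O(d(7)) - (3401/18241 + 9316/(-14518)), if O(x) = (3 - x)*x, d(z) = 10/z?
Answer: 147217759/54522349 ≈ 2.7001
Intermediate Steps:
O(x) = x*(3 - x)
O(d(7)) - (3401/18241 + 9316/(-14518)) = (10/7)*(3 - 10/7) - (3401/18241 + 9316/(-14518)) = (10*(⅐))*(3 - 10/7) - (3401*(1/18241) + 9316*(-1/14518)) = 10*(3 - 1*10/7)/7 - (3401/18241 - 274/427) = 10*(3 - 10/7)/7 - 1*(-3545807/7788907) = (10/7)*(11/7) + 3545807/7788907 = 110/49 + 3545807/7788907 = 147217759/54522349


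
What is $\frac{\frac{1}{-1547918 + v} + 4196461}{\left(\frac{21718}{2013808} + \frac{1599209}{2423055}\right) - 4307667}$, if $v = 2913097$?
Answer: $- \frac{13977327098297635572614400}{14347723311094539867781561} \approx -0.97418$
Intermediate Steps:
$\frac{\frac{1}{-1547918 + v} + 4196461}{\left(\frac{21718}{2013808} + \frac{1599209}{2423055}\right) - 4307667} = \frac{\frac{1}{-1547918 + 2913097} + 4196461}{\left(\frac{21718}{2013808} + \frac{1599209}{2423055}\right) - 4307667} = \frac{\frac{1}{1365179} + 4196461}{\left(21718 \cdot \frac{1}{2013808} + 1599209 \cdot \frac{1}{2423055}\right) - 4307667} = \frac{\frac{1}{1365179} + 4196461}{\left(\frac{10859}{1006904} + \frac{1599209}{2423055}\right) - 4307667} = \frac{5728920431520}{1365179 \left(\frac{1636561893181}{2439783771720} - 4307667\right)} = \frac{5728920431520}{1365179 \left(- \frac{10509774404011884059}{2439783771720}\right)} = \frac{5728920431520}{1365179} \left(- \frac{2439783771720}{10509774404011884059}\right) = - \frac{13977327098297635572614400}{14347723311094539867781561}$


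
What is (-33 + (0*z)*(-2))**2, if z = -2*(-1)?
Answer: 1089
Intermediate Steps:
z = 2
(-33 + (0*z)*(-2))**2 = (-33 + (0*2)*(-2))**2 = (-33 + 0*(-2))**2 = (-33 + 0)**2 = (-33)**2 = 1089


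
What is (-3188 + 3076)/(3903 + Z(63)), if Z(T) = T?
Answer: -56/1983 ≈ -0.028240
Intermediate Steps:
(-3188 + 3076)/(3903 + Z(63)) = (-3188 + 3076)/(3903 + 63) = -112/3966 = -112*1/3966 = -56/1983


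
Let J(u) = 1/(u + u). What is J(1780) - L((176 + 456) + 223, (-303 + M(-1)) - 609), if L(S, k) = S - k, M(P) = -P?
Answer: -6286959/3560 ≈ -1766.0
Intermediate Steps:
J(u) = 1/(2*u)
J(1780) - L((176 + 456) + 223, (-303 + M(-1)) - 609) = (1/2)/1780 - (((176 + 456) + 223) - ((-303 - 1*(-1)) - 609)) = (1/2)*(1/1780) - ((632 + 223) - ((-303 + 1) - 609)) = 1/3560 - (855 - (-302 - 609)) = 1/3560 - (855 - 1*(-911)) = 1/3560 - (855 + 911) = 1/3560 - 1*1766 = 1/3560 - 1766 = -6286959/3560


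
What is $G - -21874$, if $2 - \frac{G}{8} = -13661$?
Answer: $131178$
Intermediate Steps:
$G = 109304$ ($G = 16 - -109288 = 16 + 109288 = 109304$)
$G - -21874 = 109304 - -21874 = 109304 + 21874 = 131178$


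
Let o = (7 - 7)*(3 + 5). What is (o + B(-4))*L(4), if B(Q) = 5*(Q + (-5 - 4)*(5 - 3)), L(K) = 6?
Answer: -660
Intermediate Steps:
B(Q) = -90 + 5*Q (B(Q) = 5*(Q - 9*2) = 5*(Q - 18) = 5*(-18 + Q) = -90 + 5*Q)
o = 0 (o = 0*8 = 0)
(o + B(-4))*L(4) = (0 + (-90 + 5*(-4)))*6 = (0 + (-90 - 20))*6 = (0 - 110)*6 = -110*6 = -660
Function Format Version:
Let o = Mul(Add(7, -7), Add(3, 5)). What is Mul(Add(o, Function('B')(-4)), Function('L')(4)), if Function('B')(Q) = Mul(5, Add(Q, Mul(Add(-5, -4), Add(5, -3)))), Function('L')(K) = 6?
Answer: -660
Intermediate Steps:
Function('B')(Q) = Add(-90, Mul(5, Q)) (Function('B')(Q) = Mul(5, Add(Q, Mul(-9, 2))) = Mul(5, Add(Q, -18)) = Mul(5, Add(-18, Q)) = Add(-90, Mul(5, Q)))
o = 0 (o = Mul(0, 8) = 0)
Mul(Add(o, Function('B')(-4)), Function('L')(4)) = Mul(Add(0, Add(-90, Mul(5, -4))), 6) = Mul(Add(0, Add(-90, -20)), 6) = Mul(Add(0, -110), 6) = Mul(-110, 6) = -660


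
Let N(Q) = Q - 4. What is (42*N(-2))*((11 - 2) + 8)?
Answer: -4284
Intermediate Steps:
N(Q) = -4 + Q
(42*N(-2))*((11 - 2) + 8) = (42*(-4 - 2))*((11 - 2) + 8) = (42*(-6))*(9 + 8) = -252*17 = -4284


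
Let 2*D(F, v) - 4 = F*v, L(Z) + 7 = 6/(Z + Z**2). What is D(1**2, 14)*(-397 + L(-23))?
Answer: -919881/253 ≈ -3635.9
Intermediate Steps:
L(Z) = -7 + 6/(Z + Z**2)
D(F, v) = 2 + F*v/2 (D(F, v) = 2 + (F*v)/2 = 2 + F*v/2)
D(1**2, 14)*(-397 + L(-23)) = (2 + (1/2)*1**2*14)*(-397 + (6 - 7*(-23) - 7*(-23)**2)/((-23)*(1 - 23))) = (2 + (1/2)*1*14)*(-397 - 1/23*(6 + 161 - 7*529)/(-22)) = (2 + 7)*(-397 - 1/23*(-1/22)*(6 + 161 - 3703)) = 9*(-397 - 1/23*(-1/22)*(-3536)) = 9*(-397 - 1768/253) = 9*(-102209/253) = -919881/253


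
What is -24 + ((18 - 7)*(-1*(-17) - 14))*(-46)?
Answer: -1542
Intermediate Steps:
-24 + ((18 - 7)*(-1*(-17) - 14))*(-46) = -24 + (11*(17 - 14))*(-46) = -24 + (11*3)*(-46) = -24 + 33*(-46) = -24 - 1518 = -1542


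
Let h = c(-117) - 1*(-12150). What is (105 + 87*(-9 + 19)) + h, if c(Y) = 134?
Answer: 13259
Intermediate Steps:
h = 12284 (h = 134 - 1*(-12150) = 134 + 12150 = 12284)
(105 + 87*(-9 + 19)) + h = (105 + 87*(-9 + 19)) + 12284 = (105 + 87*10) + 12284 = (105 + 870) + 12284 = 975 + 12284 = 13259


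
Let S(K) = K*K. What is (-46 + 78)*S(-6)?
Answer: 1152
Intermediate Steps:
S(K) = K²
(-46 + 78)*S(-6) = (-46 + 78)*(-6)² = 32*36 = 1152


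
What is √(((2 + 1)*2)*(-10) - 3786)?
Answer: I*√3846 ≈ 62.016*I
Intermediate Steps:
√(((2 + 1)*2)*(-10) - 3786) = √((3*2)*(-10) - 3786) = √(6*(-10) - 3786) = √(-60 - 3786) = √(-3846) = I*√3846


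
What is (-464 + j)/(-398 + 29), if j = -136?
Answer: 200/123 ≈ 1.6260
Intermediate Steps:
(-464 + j)/(-398 + 29) = (-464 - 136)/(-398 + 29) = -600/(-369) = -600*(-1/369) = 200/123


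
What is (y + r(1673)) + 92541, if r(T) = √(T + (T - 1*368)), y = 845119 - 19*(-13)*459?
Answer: 1051033 + √2978 ≈ 1.0511e+6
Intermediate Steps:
y = 958492 (y = 845119 - (-247)*459 = 845119 - 1*(-113373) = 845119 + 113373 = 958492)
r(T) = √(-368 + 2*T) (r(T) = √(T + (T - 368)) = √(T + (-368 + T)) = √(-368 + 2*T))
(y + r(1673)) + 92541 = (958492 + √(-368 + 2*1673)) + 92541 = (958492 + √(-368 + 3346)) + 92541 = (958492 + √2978) + 92541 = 1051033 + √2978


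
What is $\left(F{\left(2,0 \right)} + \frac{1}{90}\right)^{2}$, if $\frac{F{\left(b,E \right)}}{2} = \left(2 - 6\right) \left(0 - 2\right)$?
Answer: $\frac{2076481}{8100} \approx 256.36$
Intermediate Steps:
$F{\left(b,E \right)} = 16$ ($F{\left(b,E \right)} = 2 \left(2 - 6\right) \left(0 - 2\right) = 2 \left(\left(-4\right) \left(-2\right)\right) = 2 \cdot 8 = 16$)
$\left(F{\left(2,0 \right)} + \frac{1}{90}\right)^{2} = \left(16 + \frac{1}{90}\right)^{2} = \left(\frac{1441}{90}\right)^{2} = \frac{2076481}{8100}$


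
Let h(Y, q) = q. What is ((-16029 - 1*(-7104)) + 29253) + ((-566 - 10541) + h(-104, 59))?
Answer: 9280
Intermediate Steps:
((-16029 - 1*(-7104)) + 29253) + ((-566 - 10541) + h(-104, 59)) = ((-16029 - 1*(-7104)) + 29253) + ((-566 - 10541) + 59) = ((-16029 + 7104) + 29253) + (-11107 + 59) = (-8925 + 29253) - 11048 = 20328 - 11048 = 9280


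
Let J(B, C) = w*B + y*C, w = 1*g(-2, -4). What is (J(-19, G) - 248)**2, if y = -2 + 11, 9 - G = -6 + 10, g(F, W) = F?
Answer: 27225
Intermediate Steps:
G = 5 (G = 9 - (-6 + 10) = 9 - 1*4 = 9 - 4 = 5)
y = 9
w = -2 (w = 1*(-2) = -2)
J(B, C) = -2*B + 9*C
(J(-19, G) - 248)**2 = ((-2*(-19) + 9*5) - 248)**2 = ((38 + 45) - 248)**2 = (83 - 248)**2 = (-165)**2 = 27225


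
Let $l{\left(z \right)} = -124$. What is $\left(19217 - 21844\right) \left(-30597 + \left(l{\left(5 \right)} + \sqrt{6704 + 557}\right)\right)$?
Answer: $80704067 - 2627 \sqrt{7261} \approx 8.048 \cdot 10^{7}$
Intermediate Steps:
$\left(19217 - 21844\right) \left(-30597 + \left(l{\left(5 \right)} + \sqrt{6704 + 557}\right)\right) = \left(19217 - 21844\right) \left(-30597 - \left(124 - \sqrt{6704 + 557}\right)\right) = - 2627 \left(-30597 - \left(124 - \sqrt{7261}\right)\right) = - 2627 \left(-30721 + \sqrt{7261}\right) = 80704067 - 2627 \sqrt{7261}$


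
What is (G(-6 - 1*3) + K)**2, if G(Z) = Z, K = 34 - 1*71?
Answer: 2116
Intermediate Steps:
K = -37 (K = 34 - 71 = -37)
(G(-6 - 1*3) + K)**2 = ((-6 - 1*3) - 37)**2 = ((-6 - 3) - 37)**2 = (-9 - 37)**2 = (-46)**2 = 2116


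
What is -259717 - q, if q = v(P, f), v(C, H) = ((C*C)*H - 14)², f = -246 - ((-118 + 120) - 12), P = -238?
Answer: -178703370787721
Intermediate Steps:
f = -236 (f = -246 - (2 - 12) = -246 - 1*(-10) = -246 + 10 = -236)
v(C, H) = (-14 + H*C²)² (v(C, H) = (C²*H - 14)² = (H*C² - 14)² = (-14 + H*C²)²)
q = 178703370528004 (q = (-14 - 236*(-238)²)² = (-14 - 236*56644)² = (-14 - 13367984)² = (-13367998)² = 178703370528004)
-259717 - q = -259717 - 1*178703370528004 = -259717 - 178703370528004 = -178703370787721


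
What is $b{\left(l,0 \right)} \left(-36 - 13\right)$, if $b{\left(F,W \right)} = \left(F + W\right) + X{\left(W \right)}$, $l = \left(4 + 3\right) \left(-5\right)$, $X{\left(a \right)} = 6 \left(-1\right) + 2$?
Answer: $1911$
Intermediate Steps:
$X{\left(a \right)} = -4$ ($X{\left(a \right)} = -6 + 2 = -4$)
$l = -35$ ($l = 7 \left(-5\right) = -35$)
$b{\left(F,W \right)} = -4 + F + W$ ($b{\left(F,W \right)} = \left(F + W\right) - 4 = -4 + F + W$)
$b{\left(l,0 \right)} \left(-36 - 13\right) = \left(-4 - 35 + 0\right) \left(-36 - 13\right) = \left(-39\right) \left(-49\right) = 1911$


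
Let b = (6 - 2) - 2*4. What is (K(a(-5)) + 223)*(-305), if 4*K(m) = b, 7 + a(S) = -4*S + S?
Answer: -67710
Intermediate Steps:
a(S) = -7 - 3*S (a(S) = -7 + (-4*S + S) = -7 - 3*S)
b = -4 (b = 4 - 8 = -4)
K(m) = -1 (K(m) = (1/4)*(-4) = -1)
(K(a(-5)) + 223)*(-305) = (-1 + 223)*(-305) = 222*(-305) = -67710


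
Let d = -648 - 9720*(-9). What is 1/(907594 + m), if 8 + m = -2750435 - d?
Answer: -1/1929681 ≈ -5.1822e-7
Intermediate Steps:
d = 86832 (d = -648 - 972*(-90) = -648 + 87480 = 86832)
m = -2837275 (m = -8 + (-2750435 - 1*86832) = -8 + (-2750435 - 86832) = -8 - 2837267 = -2837275)
1/(907594 + m) = 1/(907594 - 2837275) = 1/(-1929681) = -1/1929681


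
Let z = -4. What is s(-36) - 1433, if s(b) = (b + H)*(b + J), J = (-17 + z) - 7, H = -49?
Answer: 4007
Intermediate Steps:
J = -28 (J = (-17 - 4) - 7 = -21 - 7 = -28)
s(b) = (-49 + b)*(-28 + b) (s(b) = (b - 49)*(b - 28) = (-49 + b)*(-28 + b))
s(-36) - 1433 = (1372 + (-36)² - 77*(-36)) - 1433 = (1372 + 1296 + 2772) - 1433 = 5440 - 1433 = 4007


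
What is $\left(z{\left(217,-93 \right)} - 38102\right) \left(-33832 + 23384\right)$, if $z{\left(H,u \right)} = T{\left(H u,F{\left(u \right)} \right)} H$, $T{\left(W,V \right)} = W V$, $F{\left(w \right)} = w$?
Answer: $-4254787717232$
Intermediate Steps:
$T{\left(W,V \right)} = V W$
$z{\left(H,u \right)} = H^{2} u^{2}$ ($z{\left(H,u \right)} = u H u H = H u^{2} H = H^{2} u^{2}$)
$\left(z{\left(217,-93 \right)} - 38102\right) \left(-33832 + 23384\right) = \left(217^{2} \left(-93\right)^{2} - 38102\right) \left(-33832 + 23384\right) = \left(47089 \cdot 8649 - 38102\right) \left(-10448\right) = \left(407272761 - 38102\right) \left(-10448\right) = 407234659 \left(-10448\right) = -4254787717232$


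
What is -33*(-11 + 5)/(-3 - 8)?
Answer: -18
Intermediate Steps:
-33*(-11 + 5)/(-3 - 8) = -(-198)/(-11) = -(-198)*(-1)/11 = -33*6/11 = -18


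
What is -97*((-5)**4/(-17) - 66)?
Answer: 169459/17 ≈ 9968.2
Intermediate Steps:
-97*((-5)**4/(-17) - 66) = -97*(625*(-1/17) - 66) = -97*(-625/17 - 66) = -97*(-1747/17) = 169459/17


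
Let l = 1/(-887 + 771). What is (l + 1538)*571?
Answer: 101870397/116 ≈ 8.7819e+5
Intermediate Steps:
l = -1/116 (l = 1/(-116) = -1/116 ≈ -0.0086207)
(l + 1538)*571 = (-1/116 + 1538)*571 = (178407/116)*571 = 101870397/116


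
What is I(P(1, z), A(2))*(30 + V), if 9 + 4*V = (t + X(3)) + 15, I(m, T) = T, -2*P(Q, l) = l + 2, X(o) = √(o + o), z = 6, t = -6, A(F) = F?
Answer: 60 + √6/2 ≈ 61.225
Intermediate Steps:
X(o) = √2*√o (X(o) = √(2*o) = √2*√o)
P(Q, l) = -1 - l/2 (P(Q, l) = -(l + 2)/2 = -(2 + l)/2 = -1 - l/2)
V = √6/4 (V = -9/4 + ((-6 + √2*√3) + 15)/4 = -9/4 + ((-6 + √6) + 15)/4 = -9/4 + (9 + √6)/4 = -9/4 + (9/4 + √6/4) = √6/4 ≈ 0.61237)
I(P(1, z), A(2))*(30 + V) = 2*(30 + √6/4) = 60 + √6/2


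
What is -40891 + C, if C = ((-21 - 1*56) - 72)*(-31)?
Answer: -36272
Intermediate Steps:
C = 4619 (C = ((-21 - 56) - 72)*(-31) = (-77 - 72)*(-31) = -149*(-31) = 4619)
-40891 + C = -40891 + 4619 = -36272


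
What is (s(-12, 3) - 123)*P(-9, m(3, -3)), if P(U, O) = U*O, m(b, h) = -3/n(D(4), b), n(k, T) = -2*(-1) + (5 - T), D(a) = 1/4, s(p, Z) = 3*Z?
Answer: -1539/2 ≈ -769.50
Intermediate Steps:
D(a) = 1/4
n(k, T) = 7 - T (n(k, T) = 2 + (5 - T) = 7 - T)
m(b, h) = -3/(7 - b)
P(U, O) = O*U
(s(-12, 3) - 123)*P(-9, m(3, -3)) = (3*3 - 123)*((3/(-7 + 3))*(-9)) = (9 - 123)*((3/(-4))*(-9)) = -114*3*(-1/4)*(-9) = -(-171)*(-9)/2 = -114*27/4 = -1539/2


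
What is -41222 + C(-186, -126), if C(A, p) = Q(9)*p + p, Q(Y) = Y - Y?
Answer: -41348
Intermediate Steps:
Q(Y) = 0
C(A, p) = p (C(A, p) = 0*p + p = 0 + p = p)
-41222 + C(-186, -126) = -41222 - 126 = -41348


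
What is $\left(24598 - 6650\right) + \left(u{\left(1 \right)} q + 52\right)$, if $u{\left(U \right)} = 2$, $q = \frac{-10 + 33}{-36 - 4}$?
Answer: $\frac{359977}{20} \approx 17999.0$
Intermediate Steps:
$q = - \frac{23}{40}$ ($q = \frac{23}{-40} = 23 \left(- \frac{1}{40}\right) = - \frac{23}{40} \approx -0.575$)
$\left(24598 - 6650\right) + \left(u{\left(1 \right)} q + 52\right) = \left(24598 - 6650\right) + \left(2 \left(- \frac{23}{40}\right) + 52\right) = 17948 + \left(- \frac{23}{20} + 52\right) = 17948 + \frac{1017}{20} = \frac{359977}{20}$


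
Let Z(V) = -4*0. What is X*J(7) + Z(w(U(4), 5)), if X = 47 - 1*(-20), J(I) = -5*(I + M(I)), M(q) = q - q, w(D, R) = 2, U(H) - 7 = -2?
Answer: -2345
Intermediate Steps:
U(H) = 5 (U(H) = 7 - 2 = 5)
M(q) = 0
Z(V) = 0
J(I) = -5*I (J(I) = -5*(I + 0) = -5*I)
X = 67 (X = 47 + 20 = 67)
X*J(7) + Z(w(U(4), 5)) = 67*(-5*7) + 0 = 67*(-35) + 0 = -2345 + 0 = -2345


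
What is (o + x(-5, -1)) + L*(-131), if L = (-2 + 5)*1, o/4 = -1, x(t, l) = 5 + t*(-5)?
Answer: -367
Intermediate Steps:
x(t, l) = 5 - 5*t
o = -4 (o = 4*(-1) = -4)
L = 3 (L = 3*1 = 3)
(o + x(-5, -1)) + L*(-131) = (-4 + (5 - 5*(-5))) + 3*(-131) = (-4 + (5 + 25)) - 393 = (-4 + 30) - 393 = 26 - 393 = -367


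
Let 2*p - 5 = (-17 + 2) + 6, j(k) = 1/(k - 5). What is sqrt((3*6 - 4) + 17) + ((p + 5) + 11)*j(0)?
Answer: -14/5 + sqrt(31) ≈ 2.7678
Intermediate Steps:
j(k) = 1/(-5 + k)
p = -2 (p = 5/2 + ((-17 + 2) + 6)/2 = 5/2 + (-15 + 6)/2 = 5/2 + (1/2)*(-9) = 5/2 - 9/2 = -2)
sqrt((3*6 - 4) + 17) + ((p + 5) + 11)*j(0) = sqrt((3*6 - 4) + 17) + ((-2 + 5) + 11)/(-5 + 0) = sqrt((18 - 4) + 17) + (3 + 11)/(-5) = sqrt(14 + 17) + 14*(-1/5) = sqrt(31) - 14/5 = -14/5 + sqrt(31)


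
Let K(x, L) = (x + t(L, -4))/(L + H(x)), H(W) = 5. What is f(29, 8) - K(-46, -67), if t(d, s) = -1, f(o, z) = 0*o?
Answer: -47/62 ≈ -0.75806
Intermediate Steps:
f(o, z) = 0
K(x, L) = (-1 + x)/(5 + L) (K(x, L) = (x - 1)/(L + 5) = (-1 + x)/(5 + L))
f(29, 8) - K(-46, -67) = 0 - (-1 - 46)/(5 - 67) = 0 - (-47)/(-62) = 0 - (-1)*(-47)/62 = 0 - 1*47/62 = 0 - 47/62 = -47/62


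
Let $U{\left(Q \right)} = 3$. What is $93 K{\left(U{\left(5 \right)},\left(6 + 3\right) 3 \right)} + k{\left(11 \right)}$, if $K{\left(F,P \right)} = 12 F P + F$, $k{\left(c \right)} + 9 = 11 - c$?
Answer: $90666$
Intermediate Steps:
$k{\left(c \right)} = 2 - c$ ($k{\left(c \right)} = -9 - \left(-11 + c\right) = 2 - c$)
$K{\left(F,P \right)} = F + 12 F P$ ($K{\left(F,P \right)} = 12 F P + F = F + 12 F P$)
$93 K{\left(U{\left(5 \right)},\left(6 + 3\right) 3 \right)} + k{\left(11 \right)} = 93 \cdot 3 \left(1 + 12 \left(6 + 3\right) 3\right) + \left(2 - 11\right) = 93 \cdot 3 \left(1 + 12 \cdot 9 \cdot 3\right) + \left(2 - 11\right) = 93 \cdot 3 \left(1 + 12 \cdot 27\right) - 9 = 93 \cdot 3 \left(1 + 324\right) - 9 = 93 \cdot 3 \cdot 325 - 9 = 93 \cdot 975 - 9 = 90675 - 9 = 90666$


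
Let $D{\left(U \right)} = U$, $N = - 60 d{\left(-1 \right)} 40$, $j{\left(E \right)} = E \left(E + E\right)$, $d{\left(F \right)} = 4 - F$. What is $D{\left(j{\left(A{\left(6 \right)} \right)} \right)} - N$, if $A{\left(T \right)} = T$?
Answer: $12072$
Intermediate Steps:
$j{\left(E \right)} = 2 E^{2}$ ($j{\left(E \right)} = E 2 E = 2 E^{2}$)
$N = -12000$ ($N = - 60 \left(4 - -1\right) 40 = - 60 \left(4 + 1\right) 40 = \left(-60\right) 5 \cdot 40 = \left(-300\right) 40 = -12000$)
$D{\left(j{\left(A{\left(6 \right)} \right)} \right)} - N = 2 \cdot 6^{2} - -12000 = 2 \cdot 36 + 12000 = 72 + 12000 = 12072$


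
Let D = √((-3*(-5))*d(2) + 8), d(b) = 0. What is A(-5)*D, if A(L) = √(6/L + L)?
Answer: 2*I*√310/5 ≈ 7.0427*I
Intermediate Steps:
A(L) = √(L + 6/L)
D = 2*√2 (D = √(-3*(-5)*0 + 8) = √(15*0 + 8) = √(0 + 8) = √8 = 2*√2 ≈ 2.8284)
A(-5)*D = √(-5 + 6/(-5))*(2*√2) = √(-5 + 6*(-⅕))*(2*√2) = √(-5 - 6/5)*(2*√2) = √(-31/5)*(2*√2) = (I*√155/5)*(2*√2) = 2*I*√310/5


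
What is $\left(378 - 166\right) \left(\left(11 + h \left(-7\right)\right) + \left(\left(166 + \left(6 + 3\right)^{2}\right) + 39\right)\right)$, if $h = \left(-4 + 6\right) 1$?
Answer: $59996$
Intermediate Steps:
$h = 2$ ($h = 2 \cdot 1 = 2$)
$\left(378 - 166\right) \left(\left(11 + h \left(-7\right)\right) + \left(\left(166 + \left(6 + 3\right)^{2}\right) + 39\right)\right) = \left(378 - 166\right) \left(\left(11 + 2 \left(-7\right)\right) + \left(\left(166 + \left(6 + 3\right)^{2}\right) + 39\right)\right) = 212 \left(\left(11 - 14\right) + \left(\left(166 + 9^{2}\right) + 39\right)\right) = 212 \left(-3 + \left(\left(166 + 81\right) + 39\right)\right) = 212 \left(-3 + \left(247 + 39\right)\right) = 212 \left(-3 + 286\right) = 212 \cdot 283 = 59996$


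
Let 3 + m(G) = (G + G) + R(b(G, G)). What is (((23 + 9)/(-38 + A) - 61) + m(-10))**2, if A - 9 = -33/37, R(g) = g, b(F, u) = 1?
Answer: 2161413081/305809 ≈ 7067.9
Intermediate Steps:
A = 300/37 (A = 9 - 33/37 = 300/37 ≈ 8.1081)
m(G) = -2 + 2*G (m(G) = -3 + ((G + G) + 1) = -3 + (2*G + 1) = -3 + (1 + 2*G) = -2 + 2*G)
(((23 + 9)/(-38 + A) - 61) + m(-10))**2 = (((23 + 9)/(-38 + 300/37) - 61) + (-2 + 2*(-10)))**2 = ((32/(-1106/37) - 61) + (-2 - 20))**2 = ((32*(-37/1106) - 61) - 22)**2 = ((-592/553 - 61) - 22)**2 = (-34325/553 - 22)**2 = (-46491/553)**2 = 2161413081/305809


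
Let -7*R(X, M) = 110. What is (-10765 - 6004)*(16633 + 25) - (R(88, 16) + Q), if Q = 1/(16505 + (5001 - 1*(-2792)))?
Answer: -47511480735399/170086 ≈ -2.7934e+8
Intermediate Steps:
R(X, M) = -110/7 (R(X, M) = -⅐*110 = -110/7)
Q = 1/24298 (Q = 1/(16505 + (5001 + 2792)) = 1/(16505 + 7793) = 1/24298 ≈ 4.1156e-5)
(-10765 - 6004)*(16633 + 25) - (R(88, 16) + Q) = (-10765 - 6004)*(16633 + 25) - (-110/7 + 1/24298) = -16769*16658 - 1*(-2672773/170086) = -279338002 + 2672773/170086 = -47511480735399/170086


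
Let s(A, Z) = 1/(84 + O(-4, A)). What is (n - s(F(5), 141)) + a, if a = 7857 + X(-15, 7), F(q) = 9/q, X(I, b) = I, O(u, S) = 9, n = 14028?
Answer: 2033909/93 ≈ 21870.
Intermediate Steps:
s(A, Z) = 1/93 (s(A, Z) = 1/(84 + 9) = 1/93)
a = 7842 (a = 7857 - 15 = 7842)
(n - s(F(5), 141)) + a = (14028 - 1*1/93) + 7842 = (14028 - 1/93) + 7842 = 1304603/93 + 7842 = 2033909/93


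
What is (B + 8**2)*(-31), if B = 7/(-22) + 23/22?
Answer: -22072/11 ≈ -2006.5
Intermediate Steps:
B = 8/11 (B = 7*(-1/22) + 23*(1/22) = -7/22 + 23/22 = 8/11 ≈ 0.72727)
(B + 8**2)*(-31) = (8/11 + 8**2)*(-31) = (8/11 + 64)*(-31) = (712/11)*(-31) = -22072/11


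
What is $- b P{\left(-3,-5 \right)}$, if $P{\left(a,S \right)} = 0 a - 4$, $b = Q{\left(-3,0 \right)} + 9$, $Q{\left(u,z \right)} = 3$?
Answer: $48$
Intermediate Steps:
$b = 12$ ($b = 3 + 9 = 12$)
$P{\left(a,S \right)} = -4$ ($P{\left(a,S \right)} = 0 - 4 = -4$)
$- b P{\left(-3,-5 \right)} = \left(-1\right) 12 \left(-4\right) = \left(-12\right) \left(-4\right) = 48$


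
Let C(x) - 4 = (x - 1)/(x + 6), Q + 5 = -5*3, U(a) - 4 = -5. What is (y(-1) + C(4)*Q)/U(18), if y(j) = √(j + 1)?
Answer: 86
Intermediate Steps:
U(a) = -1 (U(a) = 4 - 5 = -1)
y(j) = √(1 + j)
Q = -20 (Q = -5 - 5*3 = -5 - 15 = -20)
C(x) = 4 + (-1 + x)/(6 + x) (C(x) = 4 + (x - 1)/(x + 6) = 4 + (-1 + x)/(6 + x))
(y(-1) + C(4)*Q)/U(18) = (√(1 - 1) + ((23 + 5*4)/(6 + 4))*(-20))/(-1) = (√0 + ((23 + 20)/10)*(-20))*(-1) = (0 + ((⅒)*43)*(-20))*(-1) = (0 + (43/10)*(-20))*(-1) = (0 - 86)*(-1) = -86*(-1) = 86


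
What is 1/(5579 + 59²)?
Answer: 1/9060 ≈ 0.00011038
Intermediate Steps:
1/(5579 + 59²) = 1/(5579 + 3481) = 1/9060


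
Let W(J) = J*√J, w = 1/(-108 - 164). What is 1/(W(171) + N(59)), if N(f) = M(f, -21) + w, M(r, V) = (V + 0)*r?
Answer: 91666448/256360544543 + 37953792*√19/256360544543 ≈ 0.0010029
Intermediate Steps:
M(r, V) = V*r
w = -1/272 (w = 1/(-272) = -1/272 ≈ -0.0036765)
W(J) = J^(3/2)
N(f) = -1/272 - 21*f (N(f) = -21*f - 1/272 = -1/272 - 21*f)
1/(W(171) + N(59)) = 1/(171^(3/2) + (-1/272 - 21*59)) = 1/(513*√19 + (-1/272 - 1239)) = 1/(513*√19 - 337009/272) = 1/(-337009/272 + 513*√19)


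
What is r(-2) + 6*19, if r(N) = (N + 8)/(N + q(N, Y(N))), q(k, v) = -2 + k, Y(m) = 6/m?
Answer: 113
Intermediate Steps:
r(N) = (8 + N)/(-2 + 2*N) (r(N) = (N + 8)/(N + (-2 + N)) = (8 + N)/(-2 + 2*N))
r(-2) + 6*19 = (8 - 2)/(2*(-1 - 2)) + 6*19 = (1/2)*6/(-3) + 114 = (1/2)*(-1/3)*6 + 114 = -1 + 114 = 113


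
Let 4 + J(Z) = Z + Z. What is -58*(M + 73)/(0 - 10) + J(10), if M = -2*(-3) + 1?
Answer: 480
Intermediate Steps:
M = 7 (M = 6 + 1 = 7)
J(Z) = -4 + 2*Z (J(Z) = -4 + (Z + Z) = -4 + 2*Z)
-58*(M + 73)/(0 - 10) + J(10) = -58*(7 + 73)/(0 - 10) + (-4 + 2*10) = -4640/(-10) + (-4 + 20) = -4640*(-1)/10 + 16 = -58*(-8) + 16 = 464 + 16 = 480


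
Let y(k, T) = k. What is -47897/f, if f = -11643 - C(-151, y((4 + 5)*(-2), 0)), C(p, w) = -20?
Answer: 47897/11623 ≈ 4.1209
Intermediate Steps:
f = -11623 (f = -11643 - 1*(-20) = -11643 + 20 = -11623)
-47897/f = -47897/(-11623) = -47897*(-1/11623) = 47897/11623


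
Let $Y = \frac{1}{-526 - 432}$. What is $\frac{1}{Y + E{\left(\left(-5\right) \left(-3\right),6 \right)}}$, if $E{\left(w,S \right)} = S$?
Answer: $\frac{958}{5747} \approx 0.1667$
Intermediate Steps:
$Y = - \frac{1}{958}$ ($Y = \frac{1}{-958} = - \frac{1}{958} \approx -0.0010438$)
$\frac{1}{Y + E{\left(\left(-5\right) \left(-3\right),6 \right)}} = \frac{1}{- \frac{1}{958} + 6} = \frac{1}{\frac{5747}{958}} = \frac{958}{5747}$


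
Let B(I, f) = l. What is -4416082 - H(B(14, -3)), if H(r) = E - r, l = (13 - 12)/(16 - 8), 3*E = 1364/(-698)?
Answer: -36989096329/8376 ≈ -4.4161e+6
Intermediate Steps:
E = -682/1047 (E = (1364/(-698))/3 = (1364*(-1/698))/3 = (⅓)*(-682/349) = -682/1047 ≈ -0.65139)
l = ⅛ (l = 1/8 = 1*(⅛) = ⅛ ≈ 0.12500)
B(I, f) = ⅛
H(r) = -682/1047 - r
-4416082 - H(B(14, -3)) = -4416082 - (-682/1047 - 1*⅛) = -4416082 - (-682/1047 - ⅛) = -4416082 - 1*(-6503/8376) = -4416082 + 6503/8376 = -36989096329/8376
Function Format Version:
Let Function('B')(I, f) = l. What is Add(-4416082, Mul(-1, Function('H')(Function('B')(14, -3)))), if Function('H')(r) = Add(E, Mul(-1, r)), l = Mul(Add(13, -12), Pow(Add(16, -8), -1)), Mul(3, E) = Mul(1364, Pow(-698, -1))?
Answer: Rational(-36989096329, 8376) ≈ -4.4161e+6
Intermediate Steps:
E = Rational(-682, 1047) (E = Mul(Rational(1, 3), Mul(1364, Pow(-698, -1))) = Mul(Rational(1, 3), Mul(1364, Rational(-1, 698))) = Mul(Rational(1, 3), Rational(-682, 349)) = Rational(-682, 1047) ≈ -0.65139)
l = Rational(1, 8) (l = Mul(1, Pow(8, -1)) = Mul(1, Rational(1, 8)) = Rational(1, 8) ≈ 0.12500)
Function('B')(I, f) = Rational(1, 8)
Function('H')(r) = Add(Rational(-682, 1047), Mul(-1, r))
Add(-4416082, Mul(-1, Function('H')(Function('B')(14, -3)))) = Add(-4416082, Mul(-1, Add(Rational(-682, 1047), Mul(-1, Rational(1, 8))))) = Add(-4416082, Mul(-1, Add(Rational(-682, 1047), Rational(-1, 8)))) = Add(-4416082, Mul(-1, Rational(-6503, 8376))) = Add(-4416082, Rational(6503, 8376)) = Rational(-36989096329, 8376)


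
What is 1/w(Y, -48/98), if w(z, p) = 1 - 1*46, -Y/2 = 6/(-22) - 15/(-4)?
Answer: -1/45 ≈ -0.022222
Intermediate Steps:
Y = -153/22 (Y = -2*(6/(-22) - 15/(-4)) = -2*(6*(-1/22) - 15*(-1/4)) = -2*(-3/11 + 15/4) = -2*153/44 = -153/22 ≈ -6.9545)
w(z, p) = -45 (w(z, p) = 1 - 46 = -45)
1/w(Y, -48/98) = 1/(-45) = -1/45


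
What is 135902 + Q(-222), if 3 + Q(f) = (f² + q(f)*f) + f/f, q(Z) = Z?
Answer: 234468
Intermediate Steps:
Q(f) = -2 + 2*f² (Q(f) = -3 + ((f² + f*f) + f/f) = -3 + ((f² + f²) + 1) = -3 + (2*f² + 1) = -3 + (1 + 2*f²) = -2 + 2*f²)
135902 + Q(-222) = 135902 + (-2 + 2*(-222)²) = 135902 + (-2 + 2*49284) = 135902 + (-2 + 98568) = 135902 + 98566 = 234468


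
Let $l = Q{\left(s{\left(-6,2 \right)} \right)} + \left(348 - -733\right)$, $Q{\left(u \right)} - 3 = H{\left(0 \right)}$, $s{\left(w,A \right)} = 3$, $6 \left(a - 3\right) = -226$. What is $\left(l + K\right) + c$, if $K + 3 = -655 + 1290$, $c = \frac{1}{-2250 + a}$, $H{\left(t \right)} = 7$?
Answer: $\frac{11809439}{6854} \approx 1723.0$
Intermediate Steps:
$a = - \frac{104}{3}$ ($a = 3 + \frac{1}{6} \left(-226\right) = 3 - \frac{113}{3} = - \frac{104}{3} \approx -34.667$)
$Q{\left(u \right)} = 10$ ($Q{\left(u \right)} = 3 + 7 = 10$)
$c = - \frac{3}{6854}$ ($c = \frac{1}{-2250 - \frac{104}{3}} = \frac{1}{- \frac{6854}{3}} = - \frac{3}{6854} \approx -0.0004377$)
$l = 1091$ ($l = 10 + \left(348 - -733\right) = 10 + \left(348 + 733\right) = 10 + 1081 = 1091$)
$K = 632$ ($K = -3 + \left(-655 + 1290\right) = -3 + 635 = 632$)
$\left(l + K\right) + c = \left(1091 + 632\right) - \frac{3}{6854} = 1723 - \frac{3}{6854} = \frac{11809439}{6854}$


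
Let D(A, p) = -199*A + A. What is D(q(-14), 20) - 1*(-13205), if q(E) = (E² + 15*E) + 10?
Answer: 13997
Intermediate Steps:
q(E) = 10 + E² + 15*E
D(A, p) = -198*A
D(q(-14), 20) - 1*(-13205) = -198*(10 + (-14)² + 15*(-14)) - 1*(-13205) = -198*(10 + 196 - 210) + 13205 = -198*(-4) + 13205 = 792 + 13205 = 13997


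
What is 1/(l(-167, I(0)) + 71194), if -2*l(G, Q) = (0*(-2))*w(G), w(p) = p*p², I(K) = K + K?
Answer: 1/71194 ≈ 1.4046e-5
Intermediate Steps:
I(K) = 2*K
w(p) = p³
l(G, Q) = 0 (l(G, Q) = -0*(-2)*G³/2 = -0*G³ = -½*0 = 0)
1/(l(-167, I(0)) + 71194) = 1/(0 + 71194) = 1/71194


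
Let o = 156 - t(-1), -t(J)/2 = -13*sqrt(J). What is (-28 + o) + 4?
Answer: 132 - 26*I ≈ 132.0 - 26.0*I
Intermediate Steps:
t(J) = 26*sqrt(J) (t(J) = -(-26)*sqrt(J) = 26*sqrt(J))
o = 156 - 26*I (o = 156 - 26*sqrt(-1) = 156 - 26*I ≈ 156.0 - 26.0*I)
(-28 + o) + 4 = (-28 + (156 - 26*I)) + 4 = (128 - 26*I) + 4 = 132 - 26*I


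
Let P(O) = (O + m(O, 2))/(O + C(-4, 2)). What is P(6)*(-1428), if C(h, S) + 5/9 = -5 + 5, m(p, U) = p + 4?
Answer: -29376/7 ≈ -4196.6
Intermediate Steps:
m(p, U) = 4 + p
C(h, S) = -5/9 (C(h, S) = -5/9 + (-5 + 5) = -5/9 + 0 = -5/9)
P(O) = (4 + 2*O)/(-5/9 + O) (P(O) = (O + (4 + O))/(O - 5/9) = (4 + 2*O)/(-5/9 + O))
P(6)*(-1428) = (18*(2 + 6)/(-5 + 9*6))*(-1428) = (18*8/(-5 + 54))*(-1428) = (18*8/49)*(-1428) = (18*(1/49)*8)*(-1428) = (144/49)*(-1428) = -29376/7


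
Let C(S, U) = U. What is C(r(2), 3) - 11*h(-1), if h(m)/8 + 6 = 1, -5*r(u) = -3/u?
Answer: 443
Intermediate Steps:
r(u) = 3/(5*u) (r(u) = -(-3)/(5*u) = 3/(5*u))
h(m) = -40 (h(m) = -48 + 8*1 = -48 + 8 = -40)
C(r(2), 3) - 11*h(-1) = 3 - 11*(-40) = 3 + 440 = 443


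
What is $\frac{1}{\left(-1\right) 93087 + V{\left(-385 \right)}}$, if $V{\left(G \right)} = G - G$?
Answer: $- \frac{1}{93087} \approx -1.0743 \cdot 10^{-5}$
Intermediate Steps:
$V{\left(G \right)} = 0$
$\frac{1}{\left(-1\right) 93087 + V{\left(-385 \right)}} = \frac{1}{\left(-1\right) 93087 + 0} = \frac{1}{-93087 + 0} = \frac{1}{-93087} = - \frac{1}{93087}$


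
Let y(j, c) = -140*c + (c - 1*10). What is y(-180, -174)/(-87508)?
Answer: -6044/21877 ≈ -0.27627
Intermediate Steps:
y(j, c) = -10 - 139*c (y(j, c) = -140*c + (c - 10) = -140*c + (-10 + c) = -10 - 139*c)
y(-180, -174)/(-87508) = (-10 - 139*(-174))/(-87508) = (-10 + 24186)*(-1/87508) = 24176*(-1/87508) = -6044/21877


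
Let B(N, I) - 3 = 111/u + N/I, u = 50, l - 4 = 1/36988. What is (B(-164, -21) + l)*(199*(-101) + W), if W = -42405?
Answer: -105456920686/99075 ≈ -1.0644e+6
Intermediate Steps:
l = 147953/36988 (l = 4 + 1/36988 = 147953/36988 ≈ 4.0000)
B(N, I) = 261/50 + N/I (B(N, I) = 3 + (111/50 + N/I) = 261/50 + N/I)
(B(-164, -21) + l)*(199*(-101) + W) = ((261/50 - 164/(-21)) + 147953/36988)*(199*(-101) - 42405) = ((261/50 - 164*(-1/21)) + 147953/36988)*(-20099 - 42405) = ((261/50 + 164/21) + 147953/36988)*(-62504) = (13681/1050 + 147953/36988)*(-62504) = (6748811/396300)*(-62504) = -105456920686/99075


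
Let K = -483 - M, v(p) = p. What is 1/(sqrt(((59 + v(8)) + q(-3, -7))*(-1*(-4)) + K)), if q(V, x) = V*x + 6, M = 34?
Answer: -I*sqrt(141)/141 ≈ -0.084215*I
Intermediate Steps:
q(V, x) = 6 + V*x
K = -517 (K = -483 - 1*34 = -483 - 34 = -517)
1/(sqrt(((59 + v(8)) + q(-3, -7))*(-1*(-4)) + K)) = 1/(sqrt(((59 + 8) + (6 - 3*(-7)))*(-1*(-4)) - 517)) = 1/(sqrt((67 + (6 + 21))*4 - 517)) = 1/(sqrt((67 + 27)*4 - 517)) = 1/(sqrt(94*4 - 517)) = 1/(sqrt(376 - 517)) = 1/(sqrt(-141)) = 1/(I*sqrt(141)) = -I*sqrt(141)/141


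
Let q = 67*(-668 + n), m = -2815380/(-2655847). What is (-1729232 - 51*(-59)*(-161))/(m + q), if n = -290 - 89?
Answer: 5879198042807/186302195823 ≈ 31.557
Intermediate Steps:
n = -379
m = 2815380/2655847 (m = -2815380*(-1/2655847) = 2815380/2655847 ≈ 1.0601)
q = -70149 (q = 67*(-668 - 379) = 67*(-1047) = -70149)
(-1729232 - 51*(-59)*(-161))/(m + q) = (-1729232 - 51*(-59)*(-161))/(2815380/2655847 - 70149) = (-1729232 + 3009*(-161))/(-186302195823/2655847) = (-1729232 - 484449)*(-2655847/186302195823) = -2213681*(-2655847/186302195823) = 5879198042807/186302195823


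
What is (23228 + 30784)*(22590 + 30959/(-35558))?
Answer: 21691874392566/17779 ≈ 1.2201e+9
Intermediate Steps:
(23228 + 30784)*(22590 + 30959/(-35558)) = 54012*(22590 + 30959*(-1/35558)) = 54012*(22590 - 30959/35558) = 54012*(803224261/35558) = 21691874392566/17779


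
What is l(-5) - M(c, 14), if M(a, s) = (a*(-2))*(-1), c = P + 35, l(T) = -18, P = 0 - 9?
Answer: -70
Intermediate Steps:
P = -9
c = 26 (c = -9 + 35 = 26)
M(a, s) = 2*a (M(a, s) = -2*a*(-1) = 2*a)
l(-5) - M(c, 14) = -18 - 2*26 = -18 - 1*52 = -18 - 52 = -70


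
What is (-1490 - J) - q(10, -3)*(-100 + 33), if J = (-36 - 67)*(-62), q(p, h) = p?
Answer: -7206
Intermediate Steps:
J = 6386 (J = -103*(-62) = 6386)
(-1490 - J) - q(10, -3)*(-100 + 33) = (-1490 - 1*6386) - 10*(-100 + 33) = (-1490 - 6386) - 10*(-67) = -7876 - 1*(-670) = -7876 + 670 = -7206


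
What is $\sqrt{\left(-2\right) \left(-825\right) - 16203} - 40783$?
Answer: $-40783 + 21 i \sqrt{33} \approx -40783.0 + 120.64 i$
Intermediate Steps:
$\sqrt{\left(-2\right) \left(-825\right) - 16203} - 40783 = \sqrt{1650 - 16203} - 40783 = \sqrt{-14553} - 40783 = 21 i \sqrt{33} - 40783 = -40783 + 21 i \sqrt{33}$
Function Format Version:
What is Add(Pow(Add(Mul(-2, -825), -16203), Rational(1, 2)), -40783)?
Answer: Add(-40783, Mul(21, I, Pow(33, Rational(1, 2)))) ≈ Add(-40783., Mul(120.64, I))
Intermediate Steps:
Add(Pow(Add(Mul(-2, -825), -16203), Rational(1, 2)), -40783) = Add(Pow(Add(1650, -16203), Rational(1, 2)), -40783) = Add(Pow(-14553, Rational(1, 2)), -40783) = Add(Mul(21, I, Pow(33, Rational(1, 2))), -40783) = Add(-40783, Mul(21, I, Pow(33, Rational(1, 2))))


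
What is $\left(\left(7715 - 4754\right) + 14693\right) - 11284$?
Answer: $6370$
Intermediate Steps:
$\left(\left(7715 - 4754\right) + 14693\right) - 11284 = \left(2961 + 14693\right) - 11284 = 17654 - 11284 = 6370$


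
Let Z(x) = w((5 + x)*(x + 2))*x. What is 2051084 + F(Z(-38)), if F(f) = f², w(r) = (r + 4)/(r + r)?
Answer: 180956126800/88209 ≈ 2.0514e+6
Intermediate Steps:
w(r) = (4 + r)/(2*r) (w(r) = (4 + r)/((2*r)) = (4 + r)*(1/(2*r)) = (4 + r)/(2*r))
Z(x) = x*(4 + (2 + x)*(5 + x))/(2*(2 + x)*(5 + x)) (Z(x) = ((4 + (5 + x)*(x + 2))/(2*(((5 + x)*(x + 2)))))*x = ((4 + (5 + x)*(2 + x))/(2*(((5 + x)*(2 + x)))))*x = ((4 + (2 + x)*(5 + x))/(2*(((2 + x)*(5 + x)))))*x = ((1/((2 + x)*(5 + x)))*(4 + (2 + x)*(5 + x))/2)*x = ((4 + (2 + x)*(5 + x))/(2*(2 + x)*(5 + x)))*x = x*(4 + (2 + x)*(5 + x))/(2*(2 + x)*(5 + x)))
2051084 + F(Z(-38)) = 2051084 + ((½)*(-38)*(14 + (-38)² + 7*(-38))/(10 + (-38)² + 7*(-38)))² = 2051084 + ((½)*(-38)*(14 + 1444 - 266)/(10 + 1444 - 266))² = 2051084 + ((½)*(-38)*1192/1188)² = 2051084 + ((½)*(-38)*(1/1188)*1192)² = 2051084 + (-5662/297)² = 2051084 + 32058244/88209 = 180956126800/88209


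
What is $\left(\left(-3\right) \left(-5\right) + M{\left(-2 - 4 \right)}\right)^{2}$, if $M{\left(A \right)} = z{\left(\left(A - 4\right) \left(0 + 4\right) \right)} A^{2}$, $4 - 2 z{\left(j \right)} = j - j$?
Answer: $7569$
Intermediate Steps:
$z{\left(j \right)} = 2$ ($z{\left(j \right)} = 2 - \frac{j - j}{2} = 2 - 0 = 2 + 0 = 2$)
$M{\left(A \right)} = 2 A^{2}$
$\left(\left(-3\right) \left(-5\right) + M{\left(-2 - 4 \right)}\right)^{2} = \left(\left(-3\right) \left(-5\right) + 2 \left(-2 - 4\right)^{2}\right)^{2} = \left(15 + 2 \left(-2 - 4\right)^{2}\right)^{2} = \left(15 + 2 \left(-6\right)^{2}\right)^{2} = \left(15 + 2 \cdot 36\right)^{2} = \left(15 + 72\right)^{2} = 87^{2} = 7569$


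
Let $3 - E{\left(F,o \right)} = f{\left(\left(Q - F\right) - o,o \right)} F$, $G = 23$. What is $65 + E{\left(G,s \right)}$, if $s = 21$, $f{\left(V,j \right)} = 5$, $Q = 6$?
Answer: $-47$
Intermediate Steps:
$E{\left(F,o \right)} = 3 - 5 F$
$65 + E{\left(G,s \right)} = 65 + \left(3 - 115\right) = 65 - 112 = -47$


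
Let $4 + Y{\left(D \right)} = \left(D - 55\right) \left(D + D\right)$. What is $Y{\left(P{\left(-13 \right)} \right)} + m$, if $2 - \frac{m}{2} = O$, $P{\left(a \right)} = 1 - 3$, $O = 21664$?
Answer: $-43100$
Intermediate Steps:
$P{\left(a \right)} = -2$
$m = -43324$ ($m = 4 - 43328 = -43324$)
$Y{\left(D \right)} = -4 + 2 D \left(-55 + D\right)$ ($Y{\left(D \right)} = -4 + \left(D - 55\right) \left(D + D\right) = -4 + \left(-55 + D\right) 2 D = -4 + 2 D \left(-55 + D\right)$)
$Y{\left(P{\left(-13 \right)} \right)} + m = \left(-4 - -220 + 2 \left(-2\right)^{2}\right) - 43324 = \left(-4 + 220 + 2 \cdot 4\right) - 43324 = \left(-4 + 220 + 8\right) - 43324 = 224 - 43324 = -43100$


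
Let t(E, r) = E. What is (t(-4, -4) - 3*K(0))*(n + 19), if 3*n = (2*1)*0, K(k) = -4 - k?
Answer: 152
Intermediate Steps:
n = 0 (n = ((2*1)*0)/3 = (2*0)/3 = (1/3)*0 = 0)
(t(-4, -4) - 3*K(0))*(n + 19) = (-4 - 3*(-4 - 1*0))*(0 + 19) = (-4 - 3*(-4 + 0))*19 = (-4 - 3*(-4))*19 = (-4 + 12)*19 = 8*19 = 152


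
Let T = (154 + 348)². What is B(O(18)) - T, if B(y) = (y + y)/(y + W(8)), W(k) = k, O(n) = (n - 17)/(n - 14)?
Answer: -8316130/33 ≈ -2.5200e+5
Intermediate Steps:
O(n) = (-17 + n)/(-14 + n)
B(y) = 2*y/(8 + y) (B(y) = (y + y)/(y + 8) = (2*y)/(8 + y) = 2*y/(8 + y))
T = 252004 (T = 502² = 252004)
B(O(18)) - T = 2*((-17 + 18)/(-14 + 18))/(8 + (-17 + 18)/(-14 + 18)) - 1*252004 = 2*(1/4)/(8 + 1/4) - 252004 = 2*((¼)*1)/(8 + (¼)*1) - 252004 = 2*(¼)/(8 + ¼) - 252004 = 2*(¼)/(33/4) - 252004 = 2*(¼)*(4/33) - 252004 = 2/33 - 252004 = -8316130/33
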